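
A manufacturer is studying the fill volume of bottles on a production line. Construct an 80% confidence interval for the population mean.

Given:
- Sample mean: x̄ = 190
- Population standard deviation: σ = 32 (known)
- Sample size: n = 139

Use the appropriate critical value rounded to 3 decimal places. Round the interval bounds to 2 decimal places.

The population standard deviation σ is known, so use a z-interval (standard normal critical value).

For 80% confidence, z* = 1.282 (from standard normal table)

Standard error: SE = σ/√n = 32/√139 = 2.714205

Margin of error: E = z* × SE = 1.282 × 2.714205 = 3.4796

Z-interval: x̄ ± E = 190 ± 3.4796 = (186.5204, 193.4796)

Rounded to 2 decimal places:

(186.52, 193.48)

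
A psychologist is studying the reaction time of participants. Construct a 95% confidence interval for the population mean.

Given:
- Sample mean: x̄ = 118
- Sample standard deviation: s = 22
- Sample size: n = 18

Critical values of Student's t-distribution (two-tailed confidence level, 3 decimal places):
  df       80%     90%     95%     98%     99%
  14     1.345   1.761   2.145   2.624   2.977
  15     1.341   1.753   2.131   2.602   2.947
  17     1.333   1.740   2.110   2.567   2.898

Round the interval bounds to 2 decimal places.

The population standard deviation σ is unknown (only the sample standard deviation s is given), so use a t-interval with df = n - 1 = 18 - 1 = 17.

For 95% confidence with df = 17, t* = 2.110 (from t-table)

Standard error: SE = s/√n = 22/√18 = 5.185450

Margin of error: E = t* × SE = 2.110 × 5.185450 = 10.9413

T-interval: x̄ ± E = 118 ± 10.9413 = (107.0587, 128.9413)

Rounded to 2 decimal places:

(107.06, 128.94)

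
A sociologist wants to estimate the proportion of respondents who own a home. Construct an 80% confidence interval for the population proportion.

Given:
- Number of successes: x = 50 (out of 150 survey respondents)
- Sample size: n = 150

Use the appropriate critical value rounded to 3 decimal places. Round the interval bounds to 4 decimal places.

Sample proportion: p̂ = 50/150 = 0.333333

Check conditions for normal approximation:
  np̂ = 50 ≥ 10 ✓
  n(1-p̂) = 100 ≥ 10 ✓

The sample is large enough, so use a z-interval (normal approximation) for the proportion.

For 80% confidence, z* = 1.282 (from standard normal table)

Standard error: SE = √(p̂(1-p̂)/n) = √(0.333333×0.666667/150) = 0.03849002

Margin of error: E = z* × SE = 1.282 × 0.03849002 = 0.049344

Z-interval: p̂ ± E = 0.333333 ± 0.049344 = (0.283989, 0.382678)

Rounded to 4 decimal places:

(0.2840, 0.3827)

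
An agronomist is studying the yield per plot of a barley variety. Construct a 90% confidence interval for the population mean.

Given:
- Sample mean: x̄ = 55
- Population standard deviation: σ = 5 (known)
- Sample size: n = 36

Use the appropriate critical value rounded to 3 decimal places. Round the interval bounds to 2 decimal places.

The population standard deviation σ is known, so use a z-interval (standard normal critical value).

For 90% confidence, z* = 1.645 (from standard normal table)

Standard error: SE = σ/√n = 5/√36 = 0.833333

Margin of error: E = z* × SE = 1.645 × 0.833333 = 1.3708

Z-interval: x̄ ± E = 55 ± 1.3708 = (53.6292, 56.3708)

Rounded to 2 decimal places:

(53.63, 56.37)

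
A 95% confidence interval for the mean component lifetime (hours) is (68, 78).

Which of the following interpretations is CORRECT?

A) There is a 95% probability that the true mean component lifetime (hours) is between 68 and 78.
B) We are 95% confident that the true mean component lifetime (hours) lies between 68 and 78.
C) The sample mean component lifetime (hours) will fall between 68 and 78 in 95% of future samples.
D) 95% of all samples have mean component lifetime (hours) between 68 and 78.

A confidence interval represents our confidence in the procedure, not a probability statement about the parameter.

Key concept: If we repeated this sampling process many times and computed a 95% CI each time, about 95% of those intervals would contain the true population parameter.

For this specific interval (68, 78):
- Midpoint (point estimate): 73
- Margin of error: 5

The correct interpretation is the one stating confidence that the true parameter lies in the interval — option B.

B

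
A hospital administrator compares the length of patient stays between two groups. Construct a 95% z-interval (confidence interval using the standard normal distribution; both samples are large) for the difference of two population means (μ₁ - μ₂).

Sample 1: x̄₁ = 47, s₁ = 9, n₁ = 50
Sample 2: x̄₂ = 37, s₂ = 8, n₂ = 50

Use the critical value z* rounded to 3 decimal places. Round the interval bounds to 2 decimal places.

Both samples are large (n₁ = 50 ≥ 30, n₂ = 50 ≥ 30), so a z-interval for the difference of means applies.

Point estimate: x̄₁ - x̄₂ = 47 - 37 = 10

Standard error: SE = √(s₁²/n₁ + s₂²/n₂)
= √(9²/50 + 8²/50)
= √(1.620000 + 1.280000)
= 1.702939

For 95% confidence, z* = 1.96 (from standard normal table)
Margin of error: E = z* × SE = 1.96 × 1.702939 = 3.3378

Z-interval: (x̄₁ - x̄₂) ± E = 10 ± 3.3378 = (6.6622, 13.3378)

Rounded to 2 decimal places:

(6.66, 13.34)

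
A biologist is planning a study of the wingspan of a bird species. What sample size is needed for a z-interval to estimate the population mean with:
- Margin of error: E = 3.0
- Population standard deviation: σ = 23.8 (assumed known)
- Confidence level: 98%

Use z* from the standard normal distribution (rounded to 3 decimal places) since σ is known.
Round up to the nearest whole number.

Using z* since population σ is known (z-interval formula).

For 98% confidence, z* = 2.326 (from standard normal table)

Sample size formula for z-interval: n = (z*σ/E)²

n = (2.326 × 23.8 / 3.0)²
  = (18.452933)²
  = 340.5107

Round up to the nearest whole number: n = 341

341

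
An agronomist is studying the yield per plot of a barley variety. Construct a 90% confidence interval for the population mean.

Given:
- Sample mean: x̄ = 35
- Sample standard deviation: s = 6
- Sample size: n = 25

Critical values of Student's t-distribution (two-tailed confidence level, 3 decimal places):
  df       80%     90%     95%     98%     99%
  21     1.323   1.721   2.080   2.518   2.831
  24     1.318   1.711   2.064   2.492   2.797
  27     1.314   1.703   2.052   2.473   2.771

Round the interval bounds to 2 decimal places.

The population standard deviation σ is unknown (only the sample standard deviation s is given), so use a t-interval with df = n - 1 = 25 - 1 = 24.

For 90% confidence with df = 24, t* = 1.711 (from t-table)

Standard error: SE = s/√n = 6/√25 = 1.200000

Margin of error: E = t* × SE = 1.711 × 1.200000 = 2.0532

T-interval: x̄ ± E = 35 ± 2.0532 = (32.9468, 37.0532)

Rounded to 2 decimal places:

(32.95, 37.05)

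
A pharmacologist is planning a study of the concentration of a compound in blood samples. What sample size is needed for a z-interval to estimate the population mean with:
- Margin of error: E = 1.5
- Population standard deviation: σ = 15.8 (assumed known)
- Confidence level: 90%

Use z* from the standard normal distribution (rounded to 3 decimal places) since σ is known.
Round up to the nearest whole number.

Using z* since population σ is known (z-interval formula).

For 90% confidence, z* = 1.645 (from standard normal table)

Sample size formula for z-interval: n = (z*σ/E)²

n = (1.645 × 15.8 / 1.5)²
  = (17.327333)²
  = 300.2365

Round up to the nearest whole number: n = 301

301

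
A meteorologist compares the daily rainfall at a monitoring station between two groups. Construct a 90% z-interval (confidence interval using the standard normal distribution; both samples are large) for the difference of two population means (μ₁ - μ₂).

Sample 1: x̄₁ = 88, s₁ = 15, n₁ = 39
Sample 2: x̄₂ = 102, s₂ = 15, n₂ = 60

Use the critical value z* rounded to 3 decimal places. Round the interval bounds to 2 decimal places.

Both samples are large (n₁ = 39 ≥ 30, n₂ = 60 ≥ 30), so a z-interval for the difference of means applies.

Point estimate: x̄₁ - x̄₂ = 88 - 102 = -14

Standard error: SE = √(s₁²/n₁ + s₂²/n₂)
= √(15²/39 + 15²/60)
= √(5.769231 + 3.750000)
= 3.085325

For 90% confidence, z* = 1.645 (from standard normal table)
Margin of error: E = z* × SE = 1.645 × 3.085325 = 5.0754

Z-interval: (x̄₁ - x̄₂) ± E = -14 ± 5.0754 = (-19.0754, -8.9246)

Rounded to 2 decimal places:

(-19.08, -8.92)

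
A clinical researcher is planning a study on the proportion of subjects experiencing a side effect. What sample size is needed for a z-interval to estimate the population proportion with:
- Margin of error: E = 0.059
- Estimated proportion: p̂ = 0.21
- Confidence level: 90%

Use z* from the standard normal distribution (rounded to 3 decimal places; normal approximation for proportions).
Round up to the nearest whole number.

Using z* for proportion z-interval (normal approximation).

For 90% confidence, z* = 1.645 (from standard normal table)

Sample size formula for proportion z-interval: n = z*²p̂(1-p̂)/E²

n = 1.645² × 0.21 × 0.79 / 0.059²
  = 2.706025 × 0.1659 / 0.003481
  = 128.9657

Round up to the nearest whole number: n = 129

129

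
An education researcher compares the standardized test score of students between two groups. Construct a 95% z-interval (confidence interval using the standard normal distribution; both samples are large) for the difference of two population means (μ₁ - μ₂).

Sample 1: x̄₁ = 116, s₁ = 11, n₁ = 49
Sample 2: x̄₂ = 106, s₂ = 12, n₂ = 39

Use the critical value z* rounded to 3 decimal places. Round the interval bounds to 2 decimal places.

Both samples are large (n₁ = 49 ≥ 30, n₂ = 39 ≥ 30), so a z-interval for the difference of means applies.

Point estimate: x̄₁ - x̄₂ = 116 - 106 = 10

Standard error: SE = √(s₁²/n₁ + s₂²/n₂)
= √(11²/49 + 12²/39)
= √(2.469388 + 3.692308)
= 2.482276

For 95% confidence, z* = 1.96 (from standard normal table)
Margin of error: E = z* × SE = 1.96 × 2.482276 = 4.8653

Z-interval: (x̄₁ - x̄₂) ± E = 10 ± 4.8653 = (5.1347, 14.8653)

Rounded to 2 decimal places:

(5.13, 14.87)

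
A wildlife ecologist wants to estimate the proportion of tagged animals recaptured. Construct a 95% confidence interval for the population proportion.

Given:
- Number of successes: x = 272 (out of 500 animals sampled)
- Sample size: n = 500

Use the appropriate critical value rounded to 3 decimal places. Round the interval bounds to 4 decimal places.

Sample proportion: p̂ = 272/500 = 0.544000

Check conditions for normal approximation:
  np̂ = 272 ≥ 10 ✓
  n(1-p̂) = 228 ≥ 10 ✓

The sample is large enough, so use a z-interval (normal approximation) for the proportion.

For 95% confidence, z* = 1.96 (from standard normal table)

Standard error: SE = √(p̂(1-p̂)/n) = √(0.544000×0.456000/500) = 0.02227393

Margin of error: E = z* × SE = 1.96 × 0.02227393 = 0.043657

Z-interval: p̂ ± E = 0.544000 ± 0.043657 = (0.500343, 0.587657)

Rounded to 4 decimal places:

(0.5003, 0.5877)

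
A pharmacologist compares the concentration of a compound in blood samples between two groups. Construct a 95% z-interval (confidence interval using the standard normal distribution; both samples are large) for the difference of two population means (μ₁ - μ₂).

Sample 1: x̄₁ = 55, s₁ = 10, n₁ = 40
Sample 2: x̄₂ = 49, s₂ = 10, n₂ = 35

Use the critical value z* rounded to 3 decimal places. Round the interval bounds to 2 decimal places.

Both samples are large (n₁ = 40 ≥ 30, n₂ = 35 ≥ 30), so a z-interval for the difference of means applies.

Point estimate: x̄₁ - x̄₂ = 55 - 49 = 6

Standard error: SE = √(s₁²/n₁ + s₂²/n₂)
= √(10²/40 + 10²/35)
= √(2.500000 + 2.857143)
= 2.314550

For 95% confidence, z* = 1.96 (from standard normal table)
Margin of error: E = z* × SE = 1.96 × 2.314550 = 4.5365

Z-interval: (x̄₁ - x̄₂) ± E = 6 ± 4.5365 = (1.4635, 10.5365)

Rounded to 2 decimal places:

(1.46, 10.54)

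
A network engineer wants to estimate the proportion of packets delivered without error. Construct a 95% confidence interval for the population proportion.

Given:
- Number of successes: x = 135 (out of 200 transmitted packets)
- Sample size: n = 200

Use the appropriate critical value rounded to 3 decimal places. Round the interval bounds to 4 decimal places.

Sample proportion: p̂ = 135/200 = 0.675000

Check conditions for normal approximation:
  np̂ = 135 ≥ 10 ✓
  n(1-p̂) = 65 ≥ 10 ✓

The sample is large enough, so use a z-interval (normal approximation) for the proportion.

For 95% confidence, z* = 1.96 (from standard normal table)

Standard error: SE = √(p̂(1-p̂)/n) = √(0.675000×0.325000/200) = 0.03311910

Margin of error: E = z* × SE = 1.96 × 0.03311910 = 0.064913

Z-interval: p̂ ± E = 0.675000 ± 0.064913 = (0.610087, 0.739913)

Rounded to 4 decimal places:

(0.6101, 0.7399)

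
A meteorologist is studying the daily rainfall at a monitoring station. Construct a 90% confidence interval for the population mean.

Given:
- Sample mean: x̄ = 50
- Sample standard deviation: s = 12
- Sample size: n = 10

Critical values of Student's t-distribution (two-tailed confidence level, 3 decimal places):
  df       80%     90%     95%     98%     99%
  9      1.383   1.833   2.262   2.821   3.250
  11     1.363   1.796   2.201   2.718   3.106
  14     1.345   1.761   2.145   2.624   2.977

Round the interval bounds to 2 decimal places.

The population standard deviation σ is unknown (only the sample standard deviation s is given), so use a t-interval with df = n - 1 = 10 - 1 = 9.

For 90% confidence with df = 9, t* = 1.833 (from t-table)

Standard error: SE = s/√n = 12/√10 = 3.794733

Margin of error: E = t* × SE = 1.833 × 3.794733 = 6.9557

T-interval: x̄ ± E = 50 ± 6.9557 = (43.0443, 56.9557)

Rounded to 2 decimal places:

(43.04, 56.96)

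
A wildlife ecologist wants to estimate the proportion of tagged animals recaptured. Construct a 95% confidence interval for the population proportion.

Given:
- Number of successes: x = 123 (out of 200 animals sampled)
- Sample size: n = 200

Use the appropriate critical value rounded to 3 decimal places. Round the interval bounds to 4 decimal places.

Sample proportion: p̂ = 123/200 = 0.615000

Check conditions for normal approximation:
  np̂ = 123 ≥ 10 ✓
  n(1-p̂) = 77 ≥ 10 ✓

The sample is large enough, so use a z-interval (normal approximation) for the proportion.

For 95% confidence, z* = 1.96 (from standard normal table)

Standard error: SE = √(p̂(1-p̂)/n) = √(0.615000×0.385000/200) = 0.03440748

Margin of error: E = z* × SE = 1.96 × 0.03440748 = 0.067439

Z-interval: p̂ ± E = 0.615000 ± 0.067439 = (0.547561, 0.682439)

Rounded to 4 decimal places:

(0.5476, 0.6824)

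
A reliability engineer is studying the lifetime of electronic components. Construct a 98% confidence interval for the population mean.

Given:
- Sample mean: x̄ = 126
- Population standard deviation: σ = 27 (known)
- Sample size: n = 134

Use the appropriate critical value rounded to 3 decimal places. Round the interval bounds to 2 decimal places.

The population standard deviation σ is known, so use a z-interval (standard normal critical value).

For 98% confidence, z* = 2.326 (from standard normal table)

Standard error: SE = σ/√n = 27/√134 = 2.332445

Margin of error: E = z* × SE = 2.326 × 2.332445 = 5.4253

Z-interval: x̄ ± E = 126 ± 5.4253 = (120.5747, 131.4253)

Rounded to 2 decimal places:

(120.57, 131.43)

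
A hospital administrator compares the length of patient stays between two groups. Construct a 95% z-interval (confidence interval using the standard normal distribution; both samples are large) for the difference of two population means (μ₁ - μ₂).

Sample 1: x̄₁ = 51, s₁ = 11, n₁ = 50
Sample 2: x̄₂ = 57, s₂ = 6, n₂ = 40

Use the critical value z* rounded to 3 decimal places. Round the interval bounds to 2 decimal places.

Both samples are large (n₁ = 50 ≥ 30, n₂ = 40 ≥ 30), so a z-interval for the difference of means applies.

Point estimate: x̄₁ - x̄₂ = 51 - 57 = -6

Standard error: SE = √(s₁²/n₁ + s₂²/n₂)
= √(11²/50 + 6²/40)
= √(2.420000 + 0.900000)
= 1.822087

For 95% confidence, z* = 1.96 (from standard normal table)
Margin of error: E = z* × SE = 1.96 × 1.822087 = 3.5713

Z-interval: (x̄₁ - x̄₂) ± E = -6 ± 3.5713 = (-9.5713, -2.4287)

Rounded to 2 decimal places:

(-9.57, -2.43)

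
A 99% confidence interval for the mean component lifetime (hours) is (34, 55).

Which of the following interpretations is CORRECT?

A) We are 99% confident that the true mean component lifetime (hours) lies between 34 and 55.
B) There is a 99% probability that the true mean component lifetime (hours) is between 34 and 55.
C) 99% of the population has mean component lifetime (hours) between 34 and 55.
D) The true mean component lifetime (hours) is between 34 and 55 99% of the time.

A confidence interval represents our confidence in the procedure, not a probability statement about the parameter.

Key concept: If we repeated this sampling process many times and computed a 99% CI each time, about 99% of those intervals would contain the true population parameter.

For this specific interval (34, 55):
- Midpoint (point estimate): 44.5
- Margin of error: 10.5

The correct interpretation is the one stating confidence that the true parameter lies in the interval — option A.

A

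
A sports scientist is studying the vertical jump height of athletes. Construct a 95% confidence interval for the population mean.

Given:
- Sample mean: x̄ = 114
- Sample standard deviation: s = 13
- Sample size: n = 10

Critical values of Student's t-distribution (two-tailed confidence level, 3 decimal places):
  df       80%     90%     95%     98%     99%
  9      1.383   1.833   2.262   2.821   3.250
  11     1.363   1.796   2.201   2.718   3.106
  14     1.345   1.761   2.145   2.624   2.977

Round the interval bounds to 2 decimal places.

The population standard deviation σ is unknown (only the sample standard deviation s is given), so use a t-interval with df = n - 1 = 10 - 1 = 9.

For 95% confidence with df = 9, t* = 2.262 (from t-table)

Standard error: SE = s/√n = 13/√10 = 4.110961

Margin of error: E = t* × SE = 2.262 × 4.110961 = 9.2990

T-interval: x̄ ± E = 114 ± 9.2990 = (104.7010, 123.2990)

Rounded to 2 decimal places:

(104.70, 123.30)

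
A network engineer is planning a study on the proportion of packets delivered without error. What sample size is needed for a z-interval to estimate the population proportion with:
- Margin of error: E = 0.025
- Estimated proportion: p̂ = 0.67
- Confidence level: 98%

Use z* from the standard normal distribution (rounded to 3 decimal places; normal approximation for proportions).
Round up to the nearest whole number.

Using z* for proportion z-interval (normal approximation).

For 98% confidence, z* = 2.326 (from standard normal table)

Sample size formula for proportion z-interval: n = z*²p̂(1-p̂)/E²

n = 2.326² × 0.67 × 0.33 / 0.025²
  = 5.410276 × 0.2211 / 0.000625
  = 1913.9392

Round up to the nearest whole number: n = 1914

1914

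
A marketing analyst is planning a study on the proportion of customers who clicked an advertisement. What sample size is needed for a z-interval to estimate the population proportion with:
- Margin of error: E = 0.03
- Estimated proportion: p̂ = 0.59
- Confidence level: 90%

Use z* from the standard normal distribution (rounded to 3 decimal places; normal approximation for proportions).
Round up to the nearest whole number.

Using z* for proportion z-interval (normal approximation).

For 90% confidence, z* = 1.645 (from standard normal table)

Sample size formula for proportion z-interval: n = z*²p̂(1-p̂)/E²

n = 1.645² × 0.59 × 0.41 / 0.03²
  = 2.706025 × 0.2419 / 0.0009
  = 727.3194

Round up to the nearest whole number: n = 728

728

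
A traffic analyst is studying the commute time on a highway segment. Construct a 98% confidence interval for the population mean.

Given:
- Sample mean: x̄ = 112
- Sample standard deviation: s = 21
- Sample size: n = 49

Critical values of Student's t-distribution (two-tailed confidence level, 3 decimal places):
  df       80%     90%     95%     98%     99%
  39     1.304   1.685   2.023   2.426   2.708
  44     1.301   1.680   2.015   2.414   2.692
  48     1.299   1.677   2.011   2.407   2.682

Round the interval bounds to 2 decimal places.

The population standard deviation σ is unknown (only the sample standard deviation s is given), so use a t-interval with df = n - 1 = 49 - 1 = 48.

For 98% confidence with df = 48, t* = 2.407 (from t-table)

Standard error: SE = s/√n = 21/√49 = 3.000000

Margin of error: E = t* × SE = 2.407 × 3.000000 = 7.2210

T-interval: x̄ ± E = 112 ± 7.2210 = (104.7790, 119.2210)

Rounded to 2 decimal places:

(104.78, 119.22)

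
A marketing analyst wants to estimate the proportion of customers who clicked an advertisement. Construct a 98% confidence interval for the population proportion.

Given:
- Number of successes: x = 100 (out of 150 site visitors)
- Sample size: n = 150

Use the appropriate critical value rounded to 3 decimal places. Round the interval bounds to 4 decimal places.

Sample proportion: p̂ = 100/150 = 0.666667

Check conditions for normal approximation:
  np̂ = 100 ≥ 10 ✓
  n(1-p̂) = 50 ≥ 10 ✓

The sample is large enough, so use a z-interval (normal approximation) for the proportion.

For 98% confidence, z* = 2.326 (from standard normal table)

Standard error: SE = √(p̂(1-p̂)/n) = √(0.666667×0.333333/150) = 0.03849002

Margin of error: E = z* × SE = 2.326 × 0.03849002 = 0.089528

Z-interval: p̂ ± E = 0.666667 ± 0.089528 = (0.577139, 0.756194)

Rounded to 4 decimal places:

(0.5771, 0.7562)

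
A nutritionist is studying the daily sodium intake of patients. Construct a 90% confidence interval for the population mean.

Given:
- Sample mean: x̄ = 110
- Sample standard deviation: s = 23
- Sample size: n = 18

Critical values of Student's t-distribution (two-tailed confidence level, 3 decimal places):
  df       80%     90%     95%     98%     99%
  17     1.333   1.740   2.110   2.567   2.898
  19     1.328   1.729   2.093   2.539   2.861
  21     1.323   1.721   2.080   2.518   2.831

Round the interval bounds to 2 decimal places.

The population standard deviation σ is unknown (only the sample standard deviation s is given), so use a t-interval with df = n - 1 = 18 - 1 = 17.

For 90% confidence with df = 17, t* = 1.740 (from t-table)

Standard error: SE = s/√n = 23/√18 = 5.421152

Margin of error: E = t* × SE = 1.740 × 5.421152 = 9.4328

T-interval: x̄ ± E = 110 ± 9.4328 = (100.5672, 119.4328)

Rounded to 2 decimal places:

(100.57, 119.43)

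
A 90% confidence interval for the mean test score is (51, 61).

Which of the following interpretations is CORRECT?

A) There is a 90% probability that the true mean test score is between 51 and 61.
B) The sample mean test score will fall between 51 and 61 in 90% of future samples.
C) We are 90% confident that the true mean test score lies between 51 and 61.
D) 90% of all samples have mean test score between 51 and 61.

A confidence interval represents our confidence in the procedure, not a probability statement about the parameter.

Key concept: If we repeated this sampling process many times and computed a 90% CI each time, about 90% of those intervals would contain the true population parameter.

For this specific interval (51, 61):
- Midpoint (point estimate): 56
- Margin of error: 5

The correct interpretation is the one stating confidence that the true parameter lies in the interval — option C.

C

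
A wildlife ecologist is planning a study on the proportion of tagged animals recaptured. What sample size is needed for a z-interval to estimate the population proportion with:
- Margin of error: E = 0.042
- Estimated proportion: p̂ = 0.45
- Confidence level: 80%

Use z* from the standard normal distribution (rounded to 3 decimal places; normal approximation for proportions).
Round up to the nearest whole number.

Using z* for proportion z-interval (normal approximation).

For 80% confidence, z* = 1.282 (from standard normal table)

Sample size formula for proportion z-interval: n = z*²p̂(1-p̂)/E²

n = 1.282² × 0.45 × 0.55 / 0.042²
  = 1.643524 × 0.2475 / 0.001764
  = 230.5965

Round up to the nearest whole number: n = 231

231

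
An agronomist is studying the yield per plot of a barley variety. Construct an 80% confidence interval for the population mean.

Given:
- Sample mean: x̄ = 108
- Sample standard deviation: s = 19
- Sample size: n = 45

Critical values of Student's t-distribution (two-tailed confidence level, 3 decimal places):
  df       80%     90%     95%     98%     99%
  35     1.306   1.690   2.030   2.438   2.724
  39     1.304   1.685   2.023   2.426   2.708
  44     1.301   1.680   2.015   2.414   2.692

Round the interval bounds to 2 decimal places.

The population standard deviation σ is unknown (only the sample standard deviation s is given), so use a t-interval with df = n - 1 = 45 - 1 = 44.

For 80% confidence with df = 44, t* = 1.301 (from t-table)

Standard error: SE = s/√n = 19/√45 = 2.832353

Margin of error: E = t* × SE = 1.301 × 2.832353 = 3.6849

T-interval: x̄ ± E = 108 ± 3.6849 = (104.3151, 111.6849)

Rounded to 2 decimal places:

(104.32, 111.68)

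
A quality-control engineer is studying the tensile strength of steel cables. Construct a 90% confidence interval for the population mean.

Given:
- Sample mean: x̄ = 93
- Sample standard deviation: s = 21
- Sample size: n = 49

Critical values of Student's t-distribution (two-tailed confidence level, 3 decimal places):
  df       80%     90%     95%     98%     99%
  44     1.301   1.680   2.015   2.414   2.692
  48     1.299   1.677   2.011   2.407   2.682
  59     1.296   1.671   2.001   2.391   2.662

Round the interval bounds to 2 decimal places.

The population standard deviation σ is unknown (only the sample standard deviation s is given), so use a t-interval with df = n - 1 = 49 - 1 = 48.

For 90% confidence with df = 48, t* = 1.677 (from t-table)

Standard error: SE = s/√n = 21/√49 = 3.000000

Margin of error: E = t* × SE = 1.677 × 3.000000 = 5.0310

T-interval: x̄ ± E = 93 ± 5.0310 = (87.9690, 98.0310)

Rounded to 2 decimal places:

(87.97, 98.03)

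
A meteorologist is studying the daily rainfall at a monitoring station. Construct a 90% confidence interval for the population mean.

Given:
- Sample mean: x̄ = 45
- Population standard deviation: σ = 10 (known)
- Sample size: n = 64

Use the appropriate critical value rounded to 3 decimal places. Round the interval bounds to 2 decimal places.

The population standard deviation σ is known, so use a z-interval (standard normal critical value).

For 90% confidence, z* = 1.645 (from standard normal table)

Standard error: SE = σ/√n = 10/√64 = 1.250000

Margin of error: E = z* × SE = 1.645 × 1.250000 = 2.0562

Z-interval: x̄ ± E = 45 ± 2.0562 = (42.9438, 47.0562)

Rounded to 2 decimal places:

(42.94, 47.06)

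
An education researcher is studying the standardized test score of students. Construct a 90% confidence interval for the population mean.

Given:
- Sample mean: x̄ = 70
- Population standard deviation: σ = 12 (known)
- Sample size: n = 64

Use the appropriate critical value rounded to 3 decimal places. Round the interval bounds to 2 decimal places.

The population standard deviation σ is known, so use a z-interval (standard normal critical value).

For 90% confidence, z* = 1.645 (from standard normal table)

Standard error: SE = σ/√n = 12/√64 = 1.500000

Margin of error: E = z* × SE = 1.645 × 1.500000 = 2.4675

Z-interval: x̄ ± E = 70 ± 2.4675 = (67.5325, 72.4675)

Rounded to 2 decimal places:

(67.53, 72.47)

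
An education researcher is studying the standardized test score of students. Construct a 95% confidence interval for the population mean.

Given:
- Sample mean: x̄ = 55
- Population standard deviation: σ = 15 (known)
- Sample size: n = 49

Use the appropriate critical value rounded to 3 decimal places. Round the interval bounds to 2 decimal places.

The population standard deviation σ is known, so use a z-interval (standard normal critical value).

For 95% confidence, z* = 1.96 (from standard normal table)

Standard error: SE = σ/√n = 15/√49 = 2.142857

Margin of error: E = z* × SE = 1.96 × 2.142857 = 4.2000

Z-interval: x̄ ± E = 55 ± 4.2000 = (50.8000, 59.2000)

Rounded to 2 decimal places:

(50.80, 59.20)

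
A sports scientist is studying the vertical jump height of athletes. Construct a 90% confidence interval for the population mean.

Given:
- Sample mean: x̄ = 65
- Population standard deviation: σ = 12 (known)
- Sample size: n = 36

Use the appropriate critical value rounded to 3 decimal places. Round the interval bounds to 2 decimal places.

The population standard deviation σ is known, so use a z-interval (standard normal critical value).

For 90% confidence, z* = 1.645 (from standard normal table)

Standard error: SE = σ/√n = 12/√36 = 2.000000

Margin of error: E = z* × SE = 1.645 × 2.000000 = 3.2900

Z-interval: x̄ ± E = 65 ± 3.2900 = (61.7100, 68.2900)

Rounded to 2 decimal places:

(61.71, 68.29)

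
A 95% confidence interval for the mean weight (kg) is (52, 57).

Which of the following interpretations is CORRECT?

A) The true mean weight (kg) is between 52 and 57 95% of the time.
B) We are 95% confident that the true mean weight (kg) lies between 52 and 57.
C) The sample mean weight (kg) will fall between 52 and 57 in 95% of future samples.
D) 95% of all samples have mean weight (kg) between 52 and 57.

A confidence interval represents our confidence in the procedure, not a probability statement about the parameter.

Key concept: If we repeated this sampling process many times and computed a 95% CI each time, about 95% of those intervals would contain the true population parameter.

For this specific interval (52, 57):
- Midpoint (point estimate): 54.5
- Margin of error: 2.5

The correct interpretation is the one stating confidence that the true parameter lies in the interval — option B.

B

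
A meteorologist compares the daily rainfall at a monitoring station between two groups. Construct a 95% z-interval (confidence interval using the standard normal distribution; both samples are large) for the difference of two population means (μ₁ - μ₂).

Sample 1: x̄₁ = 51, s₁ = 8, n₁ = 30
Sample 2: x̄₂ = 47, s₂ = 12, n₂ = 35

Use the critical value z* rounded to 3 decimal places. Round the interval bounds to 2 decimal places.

Both samples are large (n₁ = 30 ≥ 30, n₂ = 35 ≥ 30), so a z-interval for the difference of means applies.

Point estimate: x̄₁ - x̄₂ = 51 - 47 = 4

Standard error: SE = √(s₁²/n₁ + s₂²/n₂)
= √(8²/30 + 12²/35)
= √(2.133333 + 4.114286)
= 2.499524

For 95% confidence, z* = 1.96 (from standard normal table)
Margin of error: E = z* × SE = 1.96 × 2.499524 = 4.8991

Z-interval: (x̄₁ - x̄₂) ± E = 4 ± 4.8991 = (-0.8991, 8.8991)

Rounded to 2 decimal places:

(-0.90, 8.90)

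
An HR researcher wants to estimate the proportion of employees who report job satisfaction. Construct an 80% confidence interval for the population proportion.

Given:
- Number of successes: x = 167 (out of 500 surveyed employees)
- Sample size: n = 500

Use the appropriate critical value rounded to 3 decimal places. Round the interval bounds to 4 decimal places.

Sample proportion: p̂ = 167/500 = 0.334000

Check conditions for normal approximation:
  np̂ = 167 ≥ 10 ✓
  n(1-p̂) = 333 ≥ 10 ✓

The sample is large enough, so use a z-interval (normal approximation) for the proportion.

For 80% confidence, z* = 1.282 (from standard normal table)

Standard error: SE = √(p̂(1-p̂)/n) = √(0.334000×0.666000/500) = 0.02109237

Margin of error: E = z* × SE = 1.282 × 0.02109237 = 0.027040

Z-interval: p̂ ± E = 0.334000 ± 0.027040 = (0.306960, 0.361040)

Rounded to 4 decimal places:

(0.3070, 0.3610)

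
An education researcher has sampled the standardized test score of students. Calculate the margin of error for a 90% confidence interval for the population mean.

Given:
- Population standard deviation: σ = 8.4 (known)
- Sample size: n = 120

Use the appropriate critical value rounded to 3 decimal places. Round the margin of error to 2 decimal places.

The population standard deviation σ is known, so use the z-interval margin of error formula.

For 90% confidence, z* = 1.645 (from standard normal table)

Margin of error formula for z-interval: E = z* × σ/√n

E = 1.645 × 8.4/√120
  = 1.645 × 0.766812
  = 1.2614

Rounded to 2 decimal places:

1.26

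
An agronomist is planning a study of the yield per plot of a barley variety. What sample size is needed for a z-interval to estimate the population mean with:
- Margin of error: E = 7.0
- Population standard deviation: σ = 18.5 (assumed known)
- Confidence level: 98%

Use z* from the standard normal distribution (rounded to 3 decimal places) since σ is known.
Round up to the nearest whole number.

Using z* since population σ is known (z-interval formula).

For 98% confidence, z* = 2.326 (from standard normal table)

Sample size formula for z-interval: n = (z*σ/E)²

n = (2.326 × 18.5 / 7.0)²
  = (6.147286)²
  = 37.7891

Round up to the nearest whole number: n = 38

38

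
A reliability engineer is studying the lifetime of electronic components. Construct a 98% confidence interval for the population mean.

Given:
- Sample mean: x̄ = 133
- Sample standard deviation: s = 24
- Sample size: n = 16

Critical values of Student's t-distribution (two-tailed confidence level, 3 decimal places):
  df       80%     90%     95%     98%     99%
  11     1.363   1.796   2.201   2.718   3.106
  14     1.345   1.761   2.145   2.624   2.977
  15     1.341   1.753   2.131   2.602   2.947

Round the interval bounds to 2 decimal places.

The population standard deviation σ is unknown (only the sample standard deviation s is given), so use a t-interval with df = n - 1 = 16 - 1 = 15.

For 98% confidence with df = 15, t* = 2.602 (from t-table)

Standard error: SE = s/√n = 24/√16 = 6.000000

Margin of error: E = t* × SE = 2.602 × 6.000000 = 15.6120

T-interval: x̄ ± E = 133 ± 15.6120 = (117.3880, 148.6120)

Rounded to 2 decimal places:

(117.39, 148.61)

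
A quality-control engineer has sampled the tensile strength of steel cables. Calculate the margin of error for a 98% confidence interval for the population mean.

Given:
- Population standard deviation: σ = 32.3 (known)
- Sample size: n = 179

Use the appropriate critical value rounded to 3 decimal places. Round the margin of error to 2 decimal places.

The population standard deviation σ is known, so use the z-interval margin of error formula.

For 98% confidence, z* = 2.326 (from standard normal table)

Margin of error formula for z-interval: E = z* × σ/√n

E = 2.326 × 32.3/√179
  = 2.326 × 2.414215
  = 5.6155

Rounded to 2 decimal places:

5.62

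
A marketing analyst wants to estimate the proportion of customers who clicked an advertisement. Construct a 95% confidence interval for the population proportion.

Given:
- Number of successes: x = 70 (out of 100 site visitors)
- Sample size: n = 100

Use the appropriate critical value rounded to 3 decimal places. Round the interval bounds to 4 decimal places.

Sample proportion: p̂ = 70/100 = 0.700000

Check conditions for normal approximation:
  np̂ = 70 ≥ 10 ✓
  n(1-p̂) = 30 ≥ 10 ✓

The sample is large enough, so use a z-interval (normal approximation) for the proportion.

For 95% confidence, z* = 1.96 (from standard normal table)

Standard error: SE = √(p̂(1-p̂)/n) = √(0.700000×0.300000/100) = 0.04582576

Margin of error: E = z* × SE = 1.96 × 0.04582576 = 0.089818

Z-interval: p̂ ± E = 0.700000 ± 0.089818 = (0.610182, 0.789818)

Rounded to 4 decimal places:

(0.6102, 0.7898)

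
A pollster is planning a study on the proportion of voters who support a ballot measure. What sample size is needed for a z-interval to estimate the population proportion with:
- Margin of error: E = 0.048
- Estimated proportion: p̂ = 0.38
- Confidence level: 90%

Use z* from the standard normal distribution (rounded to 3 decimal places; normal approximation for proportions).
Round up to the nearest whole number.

Using z* for proportion z-interval (normal approximation).

For 90% confidence, z* = 1.645 (from standard normal table)

Sample size formula for proportion z-interval: n = z*²p̂(1-p̂)/E²

n = 1.645² × 0.38 × 0.62 / 0.048²
  = 2.706025 × 0.2356 / 0.002304
  = 276.7098

Round up to the nearest whole number: n = 277

277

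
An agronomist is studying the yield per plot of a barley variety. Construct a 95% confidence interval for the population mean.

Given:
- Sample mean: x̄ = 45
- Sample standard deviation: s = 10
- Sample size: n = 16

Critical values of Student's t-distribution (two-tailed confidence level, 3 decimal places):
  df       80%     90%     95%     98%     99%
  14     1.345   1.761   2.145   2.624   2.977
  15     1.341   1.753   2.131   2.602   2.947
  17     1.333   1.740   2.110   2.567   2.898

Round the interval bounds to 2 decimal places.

The population standard deviation σ is unknown (only the sample standard deviation s is given), so use a t-interval with df = n - 1 = 16 - 1 = 15.

For 95% confidence with df = 15, t* = 2.131 (from t-table)

Standard error: SE = s/√n = 10/√16 = 2.500000

Margin of error: E = t* × SE = 2.131 × 2.500000 = 5.3275

T-interval: x̄ ± E = 45 ± 5.3275 = (39.6725, 50.3275)

Rounded to 2 decimal places:

(39.67, 50.33)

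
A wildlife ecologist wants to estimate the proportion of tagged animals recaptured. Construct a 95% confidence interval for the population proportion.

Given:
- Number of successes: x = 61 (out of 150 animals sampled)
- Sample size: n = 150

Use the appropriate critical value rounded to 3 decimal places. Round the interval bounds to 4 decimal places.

Sample proportion: p̂ = 61/150 = 0.406667

Check conditions for normal approximation:
  np̂ = 61 ≥ 10 ✓
  n(1-p̂) = 89 ≥ 10 ✓

The sample is large enough, so use a z-interval (normal approximation) for the proportion.

For 95% confidence, z* = 1.96 (from standard normal table)

Standard error: SE = √(p̂(1-p̂)/n) = √(0.406667×0.593333/150) = 0.04010726

Margin of error: E = z* × SE = 1.96 × 0.04010726 = 0.078610

Z-interval: p̂ ± E = 0.406667 ± 0.078610 = (0.328056, 0.485277)

Rounded to 4 decimal places:

(0.3281, 0.4853)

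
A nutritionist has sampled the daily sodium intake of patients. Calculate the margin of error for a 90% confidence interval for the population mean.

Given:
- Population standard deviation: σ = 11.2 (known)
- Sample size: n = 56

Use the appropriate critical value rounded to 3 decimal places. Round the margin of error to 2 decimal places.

The population standard deviation σ is known, so use the z-interval margin of error formula.

For 90% confidence, z* = 1.645 (from standard normal table)

Margin of error formula for z-interval: E = z* × σ/√n

E = 1.645 × 11.2/√56
  = 1.645 × 1.496663
  = 2.4620

Rounded to 2 decimal places:

2.46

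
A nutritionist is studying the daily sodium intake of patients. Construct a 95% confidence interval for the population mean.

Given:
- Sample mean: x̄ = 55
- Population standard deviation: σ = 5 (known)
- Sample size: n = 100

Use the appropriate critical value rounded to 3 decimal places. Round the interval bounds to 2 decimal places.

The population standard deviation σ is known, so use a z-interval (standard normal critical value).

For 95% confidence, z* = 1.96 (from standard normal table)

Standard error: SE = σ/√n = 5/√100 = 0.500000

Margin of error: E = z* × SE = 1.96 × 0.500000 = 0.9800

Z-interval: x̄ ± E = 55 ± 0.9800 = (54.0200, 55.9800)

Rounded to 2 decimal places:

(54.02, 55.98)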